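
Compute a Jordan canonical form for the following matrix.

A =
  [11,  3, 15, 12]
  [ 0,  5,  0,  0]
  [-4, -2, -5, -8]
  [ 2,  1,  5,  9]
J_2(5) ⊕ J_1(5) ⊕ J_1(5)

The characteristic polynomial is
  det(x·I − A) = x^4 - 20*x^3 + 150*x^2 - 500*x + 625 = (x - 5)^4

Eigenvalues and multiplicities (the geometric multiplicity of λ is n − rank(A − λI), which equals the number of Jordan blocks for λ):
  λ = 5: algebraic multiplicity = 4, geometric multiplicity = 3

Determining the block sizes for each eigenvalue:
  λ = 5: 3 blocks summing to 4 forces exactly one block of size 2 and the rest size 1 → block sizes [2, 1, 1]

Assembling the blocks gives a Jordan form
J =
  [5, 1, 0, 0]
  [0, 5, 0, 0]
  [0, 0, 5, 0]
  [0, 0, 0, 5]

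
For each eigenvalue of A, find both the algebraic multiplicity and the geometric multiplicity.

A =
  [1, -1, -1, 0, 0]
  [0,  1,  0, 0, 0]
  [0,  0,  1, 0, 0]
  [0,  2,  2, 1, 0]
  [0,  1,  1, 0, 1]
λ = 1: alg = 5, geom = 4

Step 1 — factor the characteristic polynomial to read off the algebraic multiplicities:
  χ_A(x) = (x - 1)^5

Step 2 — compute geometric multiplicities via the rank-nullity identity g(λ) = n − rank(A − λI):
  rank(A − (1)·I) = 1, so dim ker(A − (1)·I) = n − 1 = 4

Summary:
  λ = 1: algebraic multiplicity = 5, geometric multiplicity = 4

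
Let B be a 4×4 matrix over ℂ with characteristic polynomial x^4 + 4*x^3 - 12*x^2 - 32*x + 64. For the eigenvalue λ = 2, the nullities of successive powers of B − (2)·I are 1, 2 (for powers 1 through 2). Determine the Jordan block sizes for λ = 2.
Block sizes for λ = 2: [2]

From the dimensions of kernels of powers, the number of Jordan blocks of size at least j is d_j − d_{j−1} where d_j = dim ker(N^j) (with d_0 = 0). Computing the differences gives [1, 1].
The number of blocks of size exactly k is (#blocks of size ≥ k) − (#blocks of size ≥ k + 1), so the partition is: 1 block(s) of size 2.
In nonincreasing order the block sizes are [2].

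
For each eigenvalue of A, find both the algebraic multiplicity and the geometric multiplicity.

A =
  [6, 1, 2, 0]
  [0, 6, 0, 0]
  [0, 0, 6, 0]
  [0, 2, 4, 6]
λ = 6: alg = 4, geom = 3

Step 1 — factor the characteristic polynomial to read off the algebraic multiplicities:
  χ_A(x) = (x - 6)^4

Step 2 — compute geometric multiplicities via the rank-nullity identity g(λ) = n − rank(A − λI):
  rank(A − (6)·I) = 1, so dim ker(A − (6)·I) = n − 1 = 3

Summary:
  λ = 6: algebraic multiplicity = 4, geometric multiplicity = 3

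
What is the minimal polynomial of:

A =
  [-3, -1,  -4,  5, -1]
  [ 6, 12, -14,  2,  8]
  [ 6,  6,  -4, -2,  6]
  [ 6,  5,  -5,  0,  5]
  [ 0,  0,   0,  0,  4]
x^4 - 5*x^3 - 8*x^2 + 48*x

The characteristic polynomial is χ_A(x) = x*(x - 4)^3*(x + 3), so the eigenvalues are known. The minimal polynomial is
  m_A(x) = Π_λ (x − λ)^{k_λ}
where k_λ is the size of the *largest* Jordan block for λ (equivalently, the smallest k with (A − λI)^k v = 0 for every generalised eigenvector v of λ).

  λ = -3: largest Jordan block has size 1, contributing (x + 3)
  λ = 0: largest Jordan block has size 1, contributing (x − 0)
  λ = 4: largest Jordan block has size 2, contributing (x − 4)^2

So m_A(x) = x*(x - 4)^2*(x + 3) = x^4 - 5*x^3 - 8*x^2 + 48*x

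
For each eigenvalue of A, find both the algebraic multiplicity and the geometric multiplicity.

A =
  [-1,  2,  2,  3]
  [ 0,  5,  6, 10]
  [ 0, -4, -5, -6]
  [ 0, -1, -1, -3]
λ = -1: alg = 4, geom = 2

Step 1 — factor the characteristic polynomial to read off the algebraic multiplicities:
  χ_A(x) = (x + 1)^4

Step 2 — compute geometric multiplicities via the rank-nullity identity g(λ) = n − rank(A − λI):
  rank(A − (-1)·I) = 2, so dim ker(A − (-1)·I) = n − 2 = 2

Summary:
  λ = -1: algebraic multiplicity = 4, geometric multiplicity = 2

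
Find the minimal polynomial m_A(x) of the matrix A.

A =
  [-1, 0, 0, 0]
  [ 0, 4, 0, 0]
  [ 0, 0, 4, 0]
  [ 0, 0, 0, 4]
x^2 - 3*x - 4

The characteristic polynomial is χ_A(x) = (x - 4)^3*(x + 1), so the eigenvalues are known. The minimal polynomial is
  m_A(x) = Π_λ (x − λ)^{k_λ}
where k_λ is the size of the *largest* Jordan block for λ (equivalently, the smallest k with (A − λI)^k v = 0 for every generalised eigenvector v of λ).

  λ = -1: largest Jordan block has size 1, contributing (x + 1)
  λ = 4: largest Jordan block has size 1, contributing (x − 4)

So m_A(x) = (x - 4)*(x + 1) = x^2 - 3*x - 4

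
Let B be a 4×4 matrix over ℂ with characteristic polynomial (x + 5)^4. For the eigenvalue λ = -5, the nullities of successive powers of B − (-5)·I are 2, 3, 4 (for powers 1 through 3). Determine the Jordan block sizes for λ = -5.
Block sizes for λ = -5: [3, 1]

From the dimensions of kernels of powers, the number of Jordan blocks of size at least j is d_j − d_{j−1} where d_j = dim ker(N^j) (with d_0 = 0). Computing the differences gives [2, 1, 1].
The number of blocks of size exactly k is (#blocks of size ≥ k) − (#blocks of size ≥ k + 1), so the partition is: 1 block(s) of size 1, 1 block(s) of size 3.
In nonincreasing order the block sizes are [3, 1].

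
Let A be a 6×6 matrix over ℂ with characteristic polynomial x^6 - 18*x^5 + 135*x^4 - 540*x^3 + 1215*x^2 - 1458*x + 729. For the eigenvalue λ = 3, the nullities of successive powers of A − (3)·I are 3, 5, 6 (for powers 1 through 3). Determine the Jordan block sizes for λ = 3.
Block sizes for λ = 3: [3, 2, 1]

From the dimensions of kernels of powers, the number of Jordan blocks of size at least j is d_j − d_{j−1} where d_j = dim ker(N^j) (with d_0 = 0). Computing the differences gives [3, 2, 1].
The number of blocks of size exactly k is (#blocks of size ≥ k) − (#blocks of size ≥ k + 1), so the partition is: 1 block(s) of size 1, 1 block(s) of size 2, 1 block(s) of size 3.
In nonincreasing order the block sizes are [3, 2, 1].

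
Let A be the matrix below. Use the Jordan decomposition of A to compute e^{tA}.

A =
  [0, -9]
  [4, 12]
e^{tA} =
  [-6*t*exp(6*t) + exp(6*t), -9*t*exp(6*t)]
  [4*t*exp(6*t), 6*t*exp(6*t) + exp(6*t)]

Strategy: write A = P · J · P⁻¹ where J is a Jordan canonical form, so e^{tA} = P · e^{tJ} · P⁻¹, and e^{tJ} can be computed block-by-block.

A has Jordan form
J =
  [6, 1]
  [0, 6]
(up to reordering of blocks).

Per-block formulas:
  For a 2×2 Jordan block J_2(6): exp(t · J_2(6)) = e^(6t)·(I + t·N), where N is the 2×2 nilpotent shift.

After assembling e^{tJ} and conjugating by P, we get:

e^{tA} =
  [-6*t*exp(6*t) + exp(6*t), -9*t*exp(6*t)]
  [4*t*exp(6*t), 6*t*exp(6*t) + exp(6*t)]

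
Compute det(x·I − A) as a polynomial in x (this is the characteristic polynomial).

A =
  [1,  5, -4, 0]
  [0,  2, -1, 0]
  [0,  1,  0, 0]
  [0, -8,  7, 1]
x^4 - 4*x^3 + 6*x^2 - 4*x + 1

Expanding det(x·I − A) (e.g. by cofactor expansion or by noting that A is similar to its Jordan form J, which has the same characteristic polynomial as A) gives
  χ_A(x) = x^4 - 4*x^3 + 6*x^2 - 4*x + 1
which factors as (x - 1)^4. The eigenvalues (with algebraic multiplicities) are λ = 1 with multiplicity 4.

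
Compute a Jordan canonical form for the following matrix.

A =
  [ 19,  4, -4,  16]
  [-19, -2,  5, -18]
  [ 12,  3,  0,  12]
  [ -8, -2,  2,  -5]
J_3(3) ⊕ J_1(3)

The characteristic polynomial is
  det(x·I − A) = x^4 - 12*x^3 + 54*x^2 - 108*x + 81 = (x - 3)^4

Eigenvalues and multiplicities (the geometric multiplicity of λ is n − rank(A − λI), which equals the number of Jordan blocks for λ):
  λ = 3: algebraic multiplicity = 4, geometric multiplicity = 2

Determining the block sizes for each eigenvalue:
  λ = 3: with am = 4 and gm = 2, the partition is not yet determined (e.g. several partitions of 4 into 2 parts exist). Let N = A − (3)·I. Computing rank(N^1) = 2, rank(N^2) = 1, rank(N^3) = 0; the number of blocks of size ≥ j is rank(N^{j−1}) − rank(N^j), giving [2, 1, 1]. So we have 1 block(s) of size 3, 1 block(s) of size 1 → block sizes [3, 1]

Assembling the blocks gives a Jordan form
J =
  [3, 1, 0, 0]
  [0, 3, 1, 0]
  [0, 0, 3, 0]
  [0, 0, 0, 3]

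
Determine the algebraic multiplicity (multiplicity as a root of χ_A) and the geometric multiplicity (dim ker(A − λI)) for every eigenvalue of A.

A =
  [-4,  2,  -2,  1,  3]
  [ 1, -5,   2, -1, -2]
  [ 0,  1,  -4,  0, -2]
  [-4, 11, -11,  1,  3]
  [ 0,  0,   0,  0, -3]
λ = -3: alg = 5, geom = 2

Step 1 — factor the characteristic polynomial to read off the algebraic multiplicities:
  χ_A(x) = (x + 3)^5

Step 2 — compute geometric multiplicities via the rank-nullity identity g(λ) = n − rank(A − λI):
  rank(A − (-3)·I) = 3, so dim ker(A − (-3)·I) = n − 3 = 2

Summary:
  λ = -3: algebraic multiplicity = 5, geometric multiplicity = 2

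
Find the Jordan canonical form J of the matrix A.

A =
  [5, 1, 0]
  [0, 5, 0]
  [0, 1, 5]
J_2(5) ⊕ J_1(5)

The characteristic polynomial is
  det(x·I − A) = x^3 - 15*x^2 + 75*x - 125 = (x - 5)^3

Eigenvalues and multiplicities (the geometric multiplicity of λ is n − rank(A − λI), which equals the number of Jordan blocks for λ):
  λ = 5: algebraic multiplicity = 3, geometric multiplicity = 2

Determining the block sizes for each eigenvalue:
  λ = 5: 2 blocks summing to 3 forces exactly one block of size 2 and the rest size 1 → block sizes [2, 1]

Assembling the blocks gives a Jordan form
J =
  [5, 1, 0]
  [0, 5, 0]
  [0, 0, 5]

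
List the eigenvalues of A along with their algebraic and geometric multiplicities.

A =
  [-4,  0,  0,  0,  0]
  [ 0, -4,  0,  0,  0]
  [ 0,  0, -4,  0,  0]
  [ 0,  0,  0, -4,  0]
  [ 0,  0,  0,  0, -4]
λ = -4: alg = 5, geom = 5

Step 1 — factor the characteristic polynomial to read off the algebraic multiplicities:
  χ_A(x) = (x + 4)^5

Step 2 — compute geometric multiplicities via the rank-nullity identity g(λ) = n − rank(A − λI):
  rank(A − (-4)·I) = 0, so dim ker(A − (-4)·I) = n − 0 = 5

Summary:
  λ = -4: algebraic multiplicity = 5, geometric multiplicity = 5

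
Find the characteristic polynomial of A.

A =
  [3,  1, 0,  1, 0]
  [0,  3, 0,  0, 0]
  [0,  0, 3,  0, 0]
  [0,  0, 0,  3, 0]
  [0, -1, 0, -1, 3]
x^5 - 15*x^4 + 90*x^3 - 270*x^2 + 405*x - 243

Expanding det(x·I − A) (e.g. by cofactor expansion or by noting that A is similar to its Jordan form J, which has the same characteristic polynomial as A) gives
  χ_A(x) = x^5 - 15*x^4 + 90*x^3 - 270*x^2 + 405*x - 243
which factors as (x - 3)^5. The eigenvalues (with algebraic multiplicities) are λ = 3 with multiplicity 5.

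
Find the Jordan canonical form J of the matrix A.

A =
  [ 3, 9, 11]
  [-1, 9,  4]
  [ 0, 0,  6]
J_3(6)

The characteristic polynomial is
  det(x·I − A) = x^3 - 18*x^2 + 108*x - 216 = (x - 6)^3

Eigenvalues and multiplicities (the geometric multiplicity of λ is n − rank(A − λI), which equals the number of Jordan blocks for λ):
  λ = 6: algebraic multiplicity = 3, geometric multiplicity = 1

Determining the block sizes for each eigenvalue:
  λ = 6: one block (gm = 1), so the single block has size am = 3 → block sizes [3]

Assembling the blocks gives a Jordan form
J =
  [6, 1, 0]
  [0, 6, 1]
  [0, 0, 6]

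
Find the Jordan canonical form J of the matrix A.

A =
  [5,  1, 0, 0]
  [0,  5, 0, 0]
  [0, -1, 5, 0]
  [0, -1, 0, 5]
J_2(5) ⊕ J_1(5) ⊕ J_1(5)

The characteristic polynomial is
  det(x·I − A) = x^4 - 20*x^3 + 150*x^2 - 500*x + 625 = (x - 5)^4

Eigenvalues and multiplicities (the geometric multiplicity of λ is n − rank(A − λI), which equals the number of Jordan blocks for λ):
  λ = 5: algebraic multiplicity = 4, geometric multiplicity = 3

Determining the block sizes for each eigenvalue:
  λ = 5: 3 blocks summing to 4 forces exactly one block of size 2 and the rest size 1 → block sizes [2, 1, 1]

Assembling the blocks gives a Jordan form
J =
  [5, 1, 0, 0]
  [0, 5, 0, 0]
  [0, 0, 5, 0]
  [0, 0, 0, 5]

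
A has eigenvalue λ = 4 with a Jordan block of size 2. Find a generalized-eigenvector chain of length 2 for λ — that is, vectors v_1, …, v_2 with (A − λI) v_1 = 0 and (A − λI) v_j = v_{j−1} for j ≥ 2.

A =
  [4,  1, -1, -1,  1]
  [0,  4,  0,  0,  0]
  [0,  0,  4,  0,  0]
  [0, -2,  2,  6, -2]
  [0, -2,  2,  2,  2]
A Jordan chain for λ = 4 of length 2:
v_1 = (1, 0, 0, -2, -2)ᵀ
v_2 = (0, 1, 0, 0, 0)ᵀ

Let N = A − (4)·I. We want v_2 with N^2 v_2 = 0 but N^1 v_2 ≠ 0; then v_{j-1} := N · v_j for j = 2, …, 2.

Pick v_2 = (0, 1, 0, 0, 0)ᵀ.
Then v_1 = N · v_2 = (1, 0, 0, -2, -2)ᵀ.

Sanity check: (A − (4)·I) v_1 = (0, 0, 0, 0, 0)ᵀ = 0. ✓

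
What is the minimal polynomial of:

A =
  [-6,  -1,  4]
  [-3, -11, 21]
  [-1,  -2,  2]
x^3 + 15*x^2 + 75*x + 125

The characteristic polynomial is χ_A(x) = (x + 5)^3, so the eigenvalues are known. The minimal polynomial is
  m_A(x) = Π_λ (x − λ)^{k_λ}
where k_λ is the size of the *largest* Jordan block for λ (equivalently, the smallest k with (A − λI)^k v = 0 for every generalised eigenvector v of λ).

  λ = -5: largest Jordan block has size 3, contributing (x + 5)^3

So m_A(x) = (x + 5)^3 = x^3 + 15*x^2 + 75*x + 125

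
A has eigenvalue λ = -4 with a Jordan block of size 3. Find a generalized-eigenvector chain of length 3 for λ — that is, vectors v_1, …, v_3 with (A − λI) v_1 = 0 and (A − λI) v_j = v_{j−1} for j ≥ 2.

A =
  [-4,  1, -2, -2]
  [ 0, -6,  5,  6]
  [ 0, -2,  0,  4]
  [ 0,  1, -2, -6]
A Jordan chain for λ = -4 of length 3:
v_1 = (1, -2, -2, 1)ᵀ
v_2 = (-2, 5, 4, -2)ᵀ
v_3 = (0, 0, 1, 0)ᵀ

Let N = A − (-4)·I. We want v_3 with N^3 v_3 = 0 but N^2 v_3 ≠ 0; then v_{j-1} := N · v_j for j = 3, …, 2.

Pick v_3 = (0, 0, 1, 0)ᵀ.
Then v_2 = N · v_3 = (-2, 5, 4, -2)ᵀ.
Then v_1 = N · v_2 = (1, -2, -2, 1)ᵀ.

Sanity check: (A − (-4)·I) v_1 = (0, 0, 0, 0)ᵀ = 0. ✓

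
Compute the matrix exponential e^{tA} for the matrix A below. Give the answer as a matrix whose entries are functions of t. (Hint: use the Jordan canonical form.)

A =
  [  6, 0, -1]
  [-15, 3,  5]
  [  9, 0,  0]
e^{tA} =
  [3*t*exp(3*t) + exp(3*t), 0, -t*exp(3*t)]
  [-15*t*exp(3*t), exp(3*t), 5*t*exp(3*t)]
  [9*t*exp(3*t), 0, -3*t*exp(3*t) + exp(3*t)]

Strategy: write A = P · J · P⁻¹ where J is a Jordan canonical form, so e^{tA} = P · e^{tJ} · P⁻¹, and e^{tJ} can be computed block-by-block.

A has Jordan form
J =
  [3, 1, 0]
  [0, 3, 0]
  [0, 0, 3]
(up to reordering of blocks).

Per-block formulas:
  For a 2×2 Jordan block J_2(3): exp(t · J_2(3)) = e^(3t)·(I + t·N), where N is the 2×2 nilpotent shift.
  For a 1×1 block at λ = 3: exp(t · [3]) = [e^(3t)].

After assembling e^{tJ} and conjugating by P, we get:

e^{tA} =
  [3*t*exp(3*t) + exp(3*t), 0, -t*exp(3*t)]
  [-15*t*exp(3*t), exp(3*t), 5*t*exp(3*t)]
  [9*t*exp(3*t), 0, -3*t*exp(3*t) + exp(3*t)]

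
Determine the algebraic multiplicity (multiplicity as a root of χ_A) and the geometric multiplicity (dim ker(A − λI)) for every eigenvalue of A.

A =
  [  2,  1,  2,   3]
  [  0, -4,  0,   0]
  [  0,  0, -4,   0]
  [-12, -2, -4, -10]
λ = -4: alg = 4, geom = 3

Step 1 — factor the characteristic polynomial to read off the algebraic multiplicities:
  χ_A(x) = (x + 4)^4

Step 2 — compute geometric multiplicities via the rank-nullity identity g(λ) = n − rank(A − λI):
  rank(A − (-4)·I) = 1, so dim ker(A − (-4)·I) = n − 1 = 3

Summary:
  λ = -4: algebraic multiplicity = 4, geometric multiplicity = 3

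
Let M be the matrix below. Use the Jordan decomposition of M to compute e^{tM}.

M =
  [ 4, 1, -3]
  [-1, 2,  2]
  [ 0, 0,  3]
e^{tM} =
  [t*exp(3*t) + exp(3*t), t*exp(3*t), -t^2*exp(3*t)/2 - 3*t*exp(3*t)]
  [-t*exp(3*t), -t*exp(3*t) + exp(3*t), t^2*exp(3*t)/2 + 2*t*exp(3*t)]
  [0, 0, exp(3*t)]

Strategy: write M = P · J · P⁻¹ where J is a Jordan canonical form, so e^{tM} = P · e^{tJ} · P⁻¹, and e^{tJ} can be computed block-by-block.

M has Jordan form
J =
  [3, 1, 0]
  [0, 3, 1]
  [0, 0, 3]
(up to reordering of blocks).

Per-block formulas:
  For a 3×3 Jordan block J_3(3): exp(t · J_3(3)) = e^(3t)·(I + t·N + (t^2/2)·N^2), where N is the 3×3 nilpotent shift.

After assembling e^{tJ} and conjugating by P, we get:

e^{tM} =
  [t*exp(3*t) + exp(3*t), t*exp(3*t), -t^2*exp(3*t)/2 - 3*t*exp(3*t)]
  [-t*exp(3*t), -t*exp(3*t) + exp(3*t), t^2*exp(3*t)/2 + 2*t*exp(3*t)]
  [0, 0, exp(3*t)]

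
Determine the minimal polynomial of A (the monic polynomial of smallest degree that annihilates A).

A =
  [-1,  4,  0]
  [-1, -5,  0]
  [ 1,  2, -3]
x^2 + 6*x + 9

The characteristic polynomial is χ_A(x) = (x + 3)^3, so the eigenvalues are known. The minimal polynomial is
  m_A(x) = Π_λ (x − λ)^{k_λ}
where k_λ is the size of the *largest* Jordan block for λ (equivalently, the smallest k with (A − λI)^k v = 0 for every generalised eigenvector v of λ).

  λ = -3: largest Jordan block has size 2, contributing (x + 3)^2

So m_A(x) = (x + 3)^2 = x^2 + 6*x + 9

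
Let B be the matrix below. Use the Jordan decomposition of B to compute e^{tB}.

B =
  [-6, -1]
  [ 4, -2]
e^{tB} =
  [-2*t*exp(-4*t) + exp(-4*t), -t*exp(-4*t)]
  [4*t*exp(-4*t), 2*t*exp(-4*t) + exp(-4*t)]

Strategy: write B = P · J · P⁻¹ where J is a Jordan canonical form, so e^{tB} = P · e^{tJ} · P⁻¹, and e^{tJ} can be computed block-by-block.

B has Jordan form
J =
  [-4,  1]
  [ 0, -4]
(up to reordering of blocks).

Per-block formulas:
  For a 2×2 Jordan block J_2(-4): exp(t · J_2(-4)) = e^(-4t)·(I + t·N), where N is the 2×2 nilpotent shift.

After assembling e^{tJ} and conjugating by P, we get:

e^{tB} =
  [-2*t*exp(-4*t) + exp(-4*t), -t*exp(-4*t)]
  [4*t*exp(-4*t), 2*t*exp(-4*t) + exp(-4*t)]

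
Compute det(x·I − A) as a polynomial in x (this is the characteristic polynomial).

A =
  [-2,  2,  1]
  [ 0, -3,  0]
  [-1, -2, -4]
x^3 + 9*x^2 + 27*x + 27

Expanding det(x·I − A) (e.g. by cofactor expansion or by noting that A is similar to its Jordan form J, which has the same characteristic polynomial as A) gives
  χ_A(x) = x^3 + 9*x^2 + 27*x + 27
which factors as (x + 3)^3. The eigenvalues (with algebraic multiplicities) are λ = -3 with multiplicity 3.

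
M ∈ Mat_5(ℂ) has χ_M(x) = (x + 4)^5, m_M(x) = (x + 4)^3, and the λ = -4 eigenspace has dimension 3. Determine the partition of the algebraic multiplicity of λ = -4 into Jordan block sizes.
Block sizes for λ = -4: [3, 1, 1]

Step 1 — from the characteristic polynomial, algebraic multiplicity of λ = -4 is 5. From dim ker(M − (-4)·I) = 3, there are exactly 3 Jordan blocks for λ = -4.
Step 2 — from the minimal polynomial, the factor (x + 4)^3 tells us the largest block for λ = -4 has size 3.
Step 3 — with total size 5, 3 blocks, and largest block 3, the block sizes (in nonincreasing order) are [3, 1, 1].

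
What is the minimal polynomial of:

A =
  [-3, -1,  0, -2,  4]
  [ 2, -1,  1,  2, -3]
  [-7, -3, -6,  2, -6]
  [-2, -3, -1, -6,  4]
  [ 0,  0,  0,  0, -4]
x^3 + 12*x^2 + 48*x + 64

The characteristic polynomial is χ_A(x) = (x + 4)^5, so the eigenvalues are known. The minimal polynomial is
  m_A(x) = Π_λ (x − λ)^{k_λ}
where k_λ is the size of the *largest* Jordan block for λ (equivalently, the smallest k with (A − λI)^k v = 0 for every generalised eigenvector v of λ).

  λ = -4: largest Jordan block has size 3, contributing (x + 4)^3

So m_A(x) = (x + 4)^3 = x^3 + 12*x^2 + 48*x + 64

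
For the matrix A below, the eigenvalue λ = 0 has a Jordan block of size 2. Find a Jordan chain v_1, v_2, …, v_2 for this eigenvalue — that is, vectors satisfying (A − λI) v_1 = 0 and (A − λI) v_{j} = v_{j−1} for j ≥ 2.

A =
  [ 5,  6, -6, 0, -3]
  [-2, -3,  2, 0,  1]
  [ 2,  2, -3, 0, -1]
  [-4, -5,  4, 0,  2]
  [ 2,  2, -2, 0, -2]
A Jordan chain for λ = 0 of length 2:
v_1 = (0, 0, 0, -1, 0)ᵀ
v_2 = (3, -1, 1, 0, 1)ᵀ

Let N = A − (0)·I. We want v_2 with N^2 v_2 = 0 but N^1 v_2 ≠ 0; then v_{j-1} := N · v_j for j = 2, …, 2.

Pick v_2 = (3, -1, 1, 0, 1)ᵀ.
Then v_1 = N · v_2 = (0, 0, 0, -1, 0)ᵀ.

Sanity check: (A − (0)·I) v_1 = (0, 0, 0, 0, 0)ᵀ = 0. ✓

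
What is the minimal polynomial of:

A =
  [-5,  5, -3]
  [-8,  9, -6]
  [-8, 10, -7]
x^2 + 2*x + 1

The characteristic polynomial is χ_A(x) = (x + 1)^3, so the eigenvalues are known. The minimal polynomial is
  m_A(x) = Π_λ (x − λ)^{k_λ}
where k_λ is the size of the *largest* Jordan block for λ (equivalently, the smallest k with (A − λI)^k v = 0 for every generalised eigenvector v of λ).

  λ = -1: largest Jordan block has size 2, contributing (x + 1)^2

So m_A(x) = (x + 1)^2 = x^2 + 2*x + 1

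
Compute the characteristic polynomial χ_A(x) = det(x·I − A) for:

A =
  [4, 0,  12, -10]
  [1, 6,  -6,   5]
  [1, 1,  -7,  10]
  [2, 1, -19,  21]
x^4 - 24*x^3 + 216*x^2 - 864*x + 1296

Expanding det(x·I − A) (e.g. by cofactor expansion or by noting that A is similar to its Jordan form J, which has the same characteristic polynomial as A) gives
  χ_A(x) = x^4 - 24*x^3 + 216*x^2 - 864*x + 1296
which factors as (x - 6)^4. The eigenvalues (with algebraic multiplicities) are λ = 6 with multiplicity 4.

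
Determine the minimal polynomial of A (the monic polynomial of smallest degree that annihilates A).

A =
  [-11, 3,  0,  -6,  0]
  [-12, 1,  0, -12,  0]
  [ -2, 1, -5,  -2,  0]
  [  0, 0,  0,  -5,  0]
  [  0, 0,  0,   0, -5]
x^2 + 10*x + 25

The characteristic polynomial is χ_A(x) = (x + 5)^5, so the eigenvalues are known. The minimal polynomial is
  m_A(x) = Π_λ (x − λ)^{k_λ}
where k_λ is the size of the *largest* Jordan block for λ (equivalently, the smallest k with (A − λI)^k v = 0 for every generalised eigenvector v of λ).

  λ = -5: largest Jordan block has size 2, contributing (x + 5)^2

So m_A(x) = (x + 5)^2 = x^2 + 10*x + 25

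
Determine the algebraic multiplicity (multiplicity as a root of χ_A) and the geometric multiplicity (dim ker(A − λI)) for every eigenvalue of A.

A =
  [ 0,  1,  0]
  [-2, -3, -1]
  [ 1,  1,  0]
λ = -1: alg = 3, geom = 1

Step 1 — factor the characteristic polynomial to read off the algebraic multiplicities:
  χ_A(x) = (x + 1)^3

Step 2 — compute geometric multiplicities via the rank-nullity identity g(λ) = n − rank(A − λI):
  rank(A − (-1)·I) = 2, so dim ker(A − (-1)·I) = n − 2 = 1

Summary:
  λ = -1: algebraic multiplicity = 3, geometric multiplicity = 1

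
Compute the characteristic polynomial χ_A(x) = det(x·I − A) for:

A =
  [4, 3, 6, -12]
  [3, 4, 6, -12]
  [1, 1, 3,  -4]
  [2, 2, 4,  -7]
x^4 - 4*x^3 + 6*x^2 - 4*x + 1

Expanding det(x·I − A) (e.g. by cofactor expansion or by noting that A is similar to its Jordan form J, which has the same characteristic polynomial as A) gives
  χ_A(x) = x^4 - 4*x^3 + 6*x^2 - 4*x + 1
which factors as (x - 1)^4. The eigenvalues (with algebraic multiplicities) are λ = 1 with multiplicity 4.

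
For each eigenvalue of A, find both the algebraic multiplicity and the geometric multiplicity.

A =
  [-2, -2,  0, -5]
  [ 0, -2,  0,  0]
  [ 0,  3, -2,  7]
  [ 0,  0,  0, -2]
λ = -2: alg = 4, geom = 2

Step 1 — factor the characteristic polynomial to read off the algebraic multiplicities:
  χ_A(x) = (x + 2)^4

Step 2 — compute geometric multiplicities via the rank-nullity identity g(λ) = n − rank(A − λI):
  rank(A − (-2)·I) = 2, so dim ker(A − (-2)·I) = n − 2 = 2

Summary:
  λ = -2: algebraic multiplicity = 4, geometric multiplicity = 2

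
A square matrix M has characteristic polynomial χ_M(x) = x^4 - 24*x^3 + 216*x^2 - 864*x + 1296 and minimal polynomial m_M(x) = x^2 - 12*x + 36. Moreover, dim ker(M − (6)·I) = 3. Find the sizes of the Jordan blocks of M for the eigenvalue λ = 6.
Block sizes for λ = 6: [2, 1, 1]

Step 1 — from the characteristic polynomial, algebraic multiplicity of λ = 6 is 4. From dim ker(M − (6)·I) = 3, there are exactly 3 Jordan blocks for λ = 6.
Step 2 — from the minimal polynomial, the factor (x − 6)^2 tells us the largest block for λ = 6 has size 2.
Step 3 — with total size 4, 3 blocks, and largest block 2, the block sizes (in nonincreasing order) are [2, 1, 1].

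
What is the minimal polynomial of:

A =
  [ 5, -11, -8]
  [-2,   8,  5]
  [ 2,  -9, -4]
x^3 - 9*x^2 + 27*x - 27

The characteristic polynomial is χ_A(x) = (x - 3)^3, so the eigenvalues are known. The minimal polynomial is
  m_A(x) = Π_λ (x − λ)^{k_λ}
where k_λ is the size of the *largest* Jordan block for λ (equivalently, the smallest k with (A − λI)^k v = 0 for every generalised eigenvector v of λ).

  λ = 3: largest Jordan block has size 3, contributing (x − 3)^3

So m_A(x) = (x - 3)^3 = x^3 - 9*x^2 + 27*x - 27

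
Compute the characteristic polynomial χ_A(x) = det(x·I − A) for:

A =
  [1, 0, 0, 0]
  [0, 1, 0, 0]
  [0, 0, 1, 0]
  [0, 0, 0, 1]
x^4 - 4*x^3 + 6*x^2 - 4*x + 1

Expanding det(x·I − A) (e.g. by cofactor expansion or by noting that A is similar to its Jordan form J, which has the same characteristic polynomial as A) gives
  χ_A(x) = x^4 - 4*x^3 + 6*x^2 - 4*x + 1
which factors as (x - 1)^4. The eigenvalues (with algebraic multiplicities) are λ = 1 with multiplicity 4.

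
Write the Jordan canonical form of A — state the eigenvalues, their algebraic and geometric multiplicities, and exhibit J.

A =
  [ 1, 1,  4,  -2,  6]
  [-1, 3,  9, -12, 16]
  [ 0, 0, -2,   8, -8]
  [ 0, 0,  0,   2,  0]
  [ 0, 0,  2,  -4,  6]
J_3(2) ⊕ J_1(2) ⊕ J_1(2)

The characteristic polynomial is
  det(x·I − A) = x^5 - 10*x^4 + 40*x^3 - 80*x^2 + 80*x - 32 = (x - 2)^5

Eigenvalues and multiplicities (the geometric multiplicity of λ is n − rank(A − λI), which equals the number of Jordan blocks for λ):
  λ = 2: algebraic multiplicity = 5, geometric multiplicity = 3

Determining the block sizes for each eigenvalue:
  λ = 2: with am = 5 and gm = 3, the partition is not yet determined (e.g. several partitions of 5 into 3 parts exist). Let N = A − (2)·I. Computing rank(N^1) = 2, rank(N^2) = 1, rank(N^3) = 0; the number of blocks of size ≥ j is rank(N^{j−1}) − rank(N^j), giving [3, 1, 1]. So we have 1 block(s) of size 3, 2 block(s) of size 1 → block sizes [3, 1, 1]

Assembling the blocks gives a Jordan form
J =
  [2, 1, 0, 0, 0]
  [0, 2, 1, 0, 0]
  [0, 0, 2, 0, 0]
  [0, 0, 0, 2, 0]
  [0, 0, 0, 0, 2]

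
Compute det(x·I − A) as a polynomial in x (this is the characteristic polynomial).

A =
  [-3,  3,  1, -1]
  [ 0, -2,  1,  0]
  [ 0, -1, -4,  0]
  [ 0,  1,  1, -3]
x^4 + 12*x^3 + 54*x^2 + 108*x + 81

Expanding det(x·I − A) (e.g. by cofactor expansion or by noting that A is similar to its Jordan form J, which has the same characteristic polynomial as A) gives
  χ_A(x) = x^4 + 12*x^3 + 54*x^2 + 108*x + 81
which factors as (x + 3)^4. The eigenvalues (with algebraic multiplicities) are λ = -3 with multiplicity 4.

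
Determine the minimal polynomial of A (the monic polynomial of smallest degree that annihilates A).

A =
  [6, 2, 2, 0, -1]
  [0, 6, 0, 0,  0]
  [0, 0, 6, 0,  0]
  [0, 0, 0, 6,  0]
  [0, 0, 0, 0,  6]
x^2 - 12*x + 36

The characteristic polynomial is χ_A(x) = (x - 6)^5, so the eigenvalues are known. The minimal polynomial is
  m_A(x) = Π_λ (x − λ)^{k_λ}
where k_λ is the size of the *largest* Jordan block for λ (equivalently, the smallest k with (A − λI)^k v = 0 for every generalised eigenvector v of λ).

  λ = 6: largest Jordan block has size 2, contributing (x − 6)^2

So m_A(x) = (x - 6)^2 = x^2 - 12*x + 36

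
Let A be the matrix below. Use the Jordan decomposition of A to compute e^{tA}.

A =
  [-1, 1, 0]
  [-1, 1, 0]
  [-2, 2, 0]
e^{tA} =
  [1 - t, t, 0]
  [-t, t + 1, 0]
  [-2*t, 2*t, 1]

Strategy: write A = P · J · P⁻¹ where J is a Jordan canonical form, so e^{tA} = P · e^{tJ} · P⁻¹, and e^{tJ} can be computed block-by-block.

A has Jordan form
J =
  [0, 1, 0]
  [0, 0, 0]
  [0, 0, 0]
(up to reordering of blocks).

Per-block formulas:
  For a 2×2 Jordan block J_2(0): exp(t · J_2(0)) = e^(0t)·(I + t·N), where N is the 2×2 nilpotent shift.
  For a 1×1 block at λ = 0: exp(t · [0]) = [e^(0t)].

After assembling e^{tJ} and conjugating by P, we get:

e^{tA} =
  [1 - t, t, 0]
  [-t, t + 1, 0]
  [-2*t, 2*t, 1]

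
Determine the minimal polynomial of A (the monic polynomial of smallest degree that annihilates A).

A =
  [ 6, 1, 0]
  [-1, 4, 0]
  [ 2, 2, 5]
x^2 - 10*x + 25

The characteristic polynomial is χ_A(x) = (x - 5)^3, so the eigenvalues are known. The minimal polynomial is
  m_A(x) = Π_λ (x − λ)^{k_λ}
where k_λ is the size of the *largest* Jordan block for λ (equivalently, the smallest k with (A − λI)^k v = 0 for every generalised eigenvector v of λ).

  λ = 5: largest Jordan block has size 2, contributing (x − 5)^2

So m_A(x) = (x - 5)^2 = x^2 - 10*x + 25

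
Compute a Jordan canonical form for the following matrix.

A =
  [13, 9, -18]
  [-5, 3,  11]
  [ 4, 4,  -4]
J_3(4)

The characteristic polynomial is
  det(x·I − A) = x^3 - 12*x^2 + 48*x - 64 = (x - 4)^3

Eigenvalues and multiplicities (the geometric multiplicity of λ is n − rank(A − λI), which equals the number of Jordan blocks for λ):
  λ = 4: algebraic multiplicity = 3, geometric multiplicity = 1

Determining the block sizes for each eigenvalue:
  λ = 4: one block (gm = 1), so the single block has size am = 3 → block sizes [3]

Assembling the blocks gives a Jordan form
J =
  [4, 1, 0]
  [0, 4, 1]
  [0, 0, 4]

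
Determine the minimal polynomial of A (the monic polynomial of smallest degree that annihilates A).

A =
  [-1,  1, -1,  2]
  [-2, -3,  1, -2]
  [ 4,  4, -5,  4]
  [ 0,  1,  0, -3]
x^3 + 9*x^2 + 27*x + 27

The characteristic polynomial is χ_A(x) = (x + 3)^4, so the eigenvalues are known. The minimal polynomial is
  m_A(x) = Π_λ (x − λ)^{k_λ}
where k_λ is the size of the *largest* Jordan block for λ (equivalently, the smallest k with (A − λI)^k v = 0 for every generalised eigenvector v of λ).

  λ = -3: largest Jordan block has size 3, contributing (x + 3)^3

So m_A(x) = (x + 3)^3 = x^3 + 9*x^2 + 27*x + 27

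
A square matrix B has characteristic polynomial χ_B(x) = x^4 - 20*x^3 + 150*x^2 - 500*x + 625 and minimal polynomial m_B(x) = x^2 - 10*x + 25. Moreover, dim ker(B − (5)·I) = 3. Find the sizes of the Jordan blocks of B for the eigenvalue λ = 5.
Block sizes for λ = 5: [2, 1, 1]

Step 1 — from the characteristic polynomial, algebraic multiplicity of λ = 5 is 4. From dim ker(B − (5)·I) = 3, there are exactly 3 Jordan blocks for λ = 5.
Step 2 — from the minimal polynomial, the factor (x − 5)^2 tells us the largest block for λ = 5 has size 2.
Step 3 — with total size 4, 3 blocks, and largest block 2, the block sizes (in nonincreasing order) are [2, 1, 1].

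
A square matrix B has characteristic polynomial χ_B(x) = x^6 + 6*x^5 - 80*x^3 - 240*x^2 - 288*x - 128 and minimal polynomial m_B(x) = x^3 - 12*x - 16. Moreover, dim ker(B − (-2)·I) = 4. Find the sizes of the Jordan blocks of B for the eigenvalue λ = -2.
Block sizes for λ = -2: [2, 1, 1, 1]

Step 1 — from the characteristic polynomial, algebraic multiplicity of λ = -2 is 5. From dim ker(B − (-2)·I) = 4, there are exactly 4 Jordan blocks for λ = -2.
Step 2 — from the minimal polynomial, the factor (x + 2)^2 tells us the largest block for λ = -2 has size 2.
Step 3 — with total size 5, 4 blocks, and largest block 2, the block sizes (in nonincreasing order) are [2, 1, 1, 1].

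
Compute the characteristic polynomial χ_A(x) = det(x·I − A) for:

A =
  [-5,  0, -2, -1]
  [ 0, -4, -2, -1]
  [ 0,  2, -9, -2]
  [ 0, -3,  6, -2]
x^4 + 20*x^3 + 150*x^2 + 500*x + 625

Expanding det(x·I − A) (e.g. by cofactor expansion or by noting that A is similar to its Jordan form J, which has the same characteristic polynomial as A) gives
  χ_A(x) = x^4 + 20*x^3 + 150*x^2 + 500*x + 625
which factors as (x + 5)^4. The eigenvalues (with algebraic multiplicities) are λ = -5 with multiplicity 4.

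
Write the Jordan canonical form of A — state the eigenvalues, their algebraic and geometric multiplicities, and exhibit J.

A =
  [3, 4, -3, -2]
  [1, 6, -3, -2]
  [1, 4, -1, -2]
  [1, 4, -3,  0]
J_2(2) ⊕ J_1(2) ⊕ J_1(2)

The characteristic polynomial is
  det(x·I − A) = x^4 - 8*x^3 + 24*x^2 - 32*x + 16 = (x - 2)^4

Eigenvalues and multiplicities (the geometric multiplicity of λ is n − rank(A − λI), which equals the number of Jordan blocks for λ):
  λ = 2: algebraic multiplicity = 4, geometric multiplicity = 3

Determining the block sizes for each eigenvalue:
  λ = 2: 3 blocks summing to 4 forces exactly one block of size 2 and the rest size 1 → block sizes [2, 1, 1]

Assembling the blocks gives a Jordan form
J =
  [2, 1, 0, 0]
  [0, 2, 0, 0]
  [0, 0, 2, 0]
  [0, 0, 0, 2]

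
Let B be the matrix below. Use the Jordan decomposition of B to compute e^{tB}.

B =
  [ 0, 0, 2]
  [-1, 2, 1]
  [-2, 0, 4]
e^{tB} =
  [-2*t*exp(2*t) + exp(2*t), 0, 2*t*exp(2*t)]
  [-t*exp(2*t), exp(2*t), t*exp(2*t)]
  [-2*t*exp(2*t), 0, 2*t*exp(2*t) + exp(2*t)]

Strategy: write B = P · J · P⁻¹ where J is a Jordan canonical form, so e^{tB} = P · e^{tJ} · P⁻¹, and e^{tJ} can be computed block-by-block.

B has Jordan form
J =
  [2, 1, 0]
  [0, 2, 0]
  [0, 0, 2]
(up to reordering of blocks).

Per-block formulas:
  For a 2×2 Jordan block J_2(2): exp(t · J_2(2)) = e^(2t)·(I + t·N), where N is the 2×2 nilpotent shift.
  For a 1×1 block at λ = 2: exp(t · [2]) = [e^(2t)].

After assembling e^{tJ} and conjugating by P, we get:

e^{tB} =
  [-2*t*exp(2*t) + exp(2*t), 0, 2*t*exp(2*t)]
  [-t*exp(2*t), exp(2*t), t*exp(2*t)]
  [-2*t*exp(2*t), 0, 2*t*exp(2*t) + exp(2*t)]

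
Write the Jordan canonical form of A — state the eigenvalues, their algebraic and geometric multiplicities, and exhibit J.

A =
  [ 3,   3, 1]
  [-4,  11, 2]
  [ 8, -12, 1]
J_2(5) ⊕ J_1(5)

The characteristic polynomial is
  det(x·I − A) = x^3 - 15*x^2 + 75*x - 125 = (x - 5)^3

Eigenvalues and multiplicities (the geometric multiplicity of λ is n − rank(A − λI), which equals the number of Jordan blocks for λ):
  λ = 5: algebraic multiplicity = 3, geometric multiplicity = 2

Determining the block sizes for each eigenvalue:
  λ = 5: 2 blocks summing to 3 forces exactly one block of size 2 and the rest size 1 → block sizes [2, 1]

Assembling the blocks gives a Jordan form
J =
  [5, 1, 0]
  [0, 5, 0]
  [0, 0, 5]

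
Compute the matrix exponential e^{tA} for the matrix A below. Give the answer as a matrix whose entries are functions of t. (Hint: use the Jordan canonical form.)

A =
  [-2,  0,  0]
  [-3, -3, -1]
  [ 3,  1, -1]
e^{tA} =
  [exp(-2*t), 0, 0]
  [-3*t*exp(-2*t), -t*exp(-2*t) + exp(-2*t), -t*exp(-2*t)]
  [3*t*exp(-2*t), t*exp(-2*t), t*exp(-2*t) + exp(-2*t)]

Strategy: write A = P · J · P⁻¹ where J is a Jordan canonical form, so e^{tA} = P · e^{tJ} · P⁻¹, and e^{tJ} can be computed block-by-block.

A has Jordan form
J =
  [-2,  1,  0]
  [ 0, -2,  0]
  [ 0,  0, -2]
(up to reordering of blocks).

Per-block formulas:
  For a 2×2 Jordan block J_2(-2): exp(t · J_2(-2)) = e^(-2t)·(I + t·N), where N is the 2×2 nilpotent shift.
  For a 1×1 block at λ = -2: exp(t · [-2]) = [e^(-2t)].

After assembling e^{tJ} and conjugating by P, we get:

e^{tA} =
  [exp(-2*t), 0, 0]
  [-3*t*exp(-2*t), -t*exp(-2*t) + exp(-2*t), -t*exp(-2*t)]
  [3*t*exp(-2*t), t*exp(-2*t), t*exp(-2*t) + exp(-2*t)]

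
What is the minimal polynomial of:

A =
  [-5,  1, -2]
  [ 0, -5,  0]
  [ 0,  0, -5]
x^2 + 10*x + 25

The characteristic polynomial is χ_A(x) = (x + 5)^3, so the eigenvalues are known. The minimal polynomial is
  m_A(x) = Π_λ (x − λ)^{k_λ}
where k_λ is the size of the *largest* Jordan block for λ (equivalently, the smallest k with (A − λI)^k v = 0 for every generalised eigenvector v of λ).

  λ = -5: largest Jordan block has size 2, contributing (x + 5)^2

So m_A(x) = (x + 5)^2 = x^2 + 10*x + 25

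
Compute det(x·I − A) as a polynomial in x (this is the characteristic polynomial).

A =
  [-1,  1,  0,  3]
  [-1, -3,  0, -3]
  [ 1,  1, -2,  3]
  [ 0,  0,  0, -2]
x^4 + 8*x^3 + 24*x^2 + 32*x + 16

Expanding det(x·I − A) (e.g. by cofactor expansion or by noting that A is similar to its Jordan form J, which has the same characteristic polynomial as A) gives
  χ_A(x) = x^4 + 8*x^3 + 24*x^2 + 32*x + 16
which factors as (x + 2)^4. The eigenvalues (with algebraic multiplicities) are λ = -2 with multiplicity 4.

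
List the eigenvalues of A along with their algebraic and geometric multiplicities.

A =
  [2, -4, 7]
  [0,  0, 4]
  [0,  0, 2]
λ = 0: alg = 1, geom = 1; λ = 2: alg = 2, geom = 1

Step 1 — factor the characteristic polynomial to read off the algebraic multiplicities:
  χ_A(x) = x*(x - 2)^2

Step 2 — compute geometric multiplicities via the rank-nullity identity g(λ) = n − rank(A − λI):
  rank(A − (0)·I) = 2, so dim ker(A − (0)·I) = n − 2 = 1
  rank(A − (2)·I) = 2, so dim ker(A − (2)·I) = n − 2 = 1

Summary:
  λ = 0: algebraic multiplicity = 1, geometric multiplicity = 1
  λ = 2: algebraic multiplicity = 2, geometric multiplicity = 1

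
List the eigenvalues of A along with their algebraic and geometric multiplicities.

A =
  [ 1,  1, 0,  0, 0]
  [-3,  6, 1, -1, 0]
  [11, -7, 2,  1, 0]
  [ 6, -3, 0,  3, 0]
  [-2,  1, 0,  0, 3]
λ = 3: alg = 5, geom = 3

Step 1 — factor the characteristic polynomial to read off the algebraic multiplicities:
  χ_A(x) = (x - 3)^5

Step 2 — compute geometric multiplicities via the rank-nullity identity g(λ) = n − rank(A − λI):
  rank(A − (3)·I) = 2, so dim ker(A − (3)·I) = n − 2 = 3

Summary:
  λ = 3: algebraic multiplicity = 5, geometric multiplicity = 3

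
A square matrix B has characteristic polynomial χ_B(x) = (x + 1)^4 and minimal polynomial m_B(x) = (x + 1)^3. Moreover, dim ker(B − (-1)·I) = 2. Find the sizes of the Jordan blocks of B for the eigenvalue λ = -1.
Block sizes for λ = -1: [3, 1]

Step 1 — from the characteristic polynomial, algebraic multiplicity of λ = -1 is 4. From dim ker(B − (-1)·I) = 2, there are exactly 2 Jordan blocks for λ = -1.
Step 2 — from the minimal polynomial, the factor (x + 1)^3 tells us the largest block for λ = -1 has size 3.
Step 3 — with total size 4, 2 blocks, and largest block 3, the block sizes (in nonincreasing order) are [3, 1].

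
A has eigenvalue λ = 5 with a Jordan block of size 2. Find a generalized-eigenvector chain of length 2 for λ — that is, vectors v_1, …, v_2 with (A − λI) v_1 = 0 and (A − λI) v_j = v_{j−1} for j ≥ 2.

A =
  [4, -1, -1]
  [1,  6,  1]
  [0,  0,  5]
A Jordan chain for λ = 5 of length 2:
v_1 = (-1, 1, 0)ᵀ
v_2 = (1, 0, 0)ᵀ

Let N = A − (5)·I. We want v_2 with N^2 v_2 = 0 but N^1 v_2 ≠ 0; then v_{j-1} := N · v_j for j = 2, …, 2.

Pick v_2 = (1, 0, 0)ᵀ.
Then v_1 = N · v_2 = (-1, 1, 0)ᵀ.

Sanity check: (A − (5)·I) v_1 = (0, 0, 0)ᵀ = 0. ✓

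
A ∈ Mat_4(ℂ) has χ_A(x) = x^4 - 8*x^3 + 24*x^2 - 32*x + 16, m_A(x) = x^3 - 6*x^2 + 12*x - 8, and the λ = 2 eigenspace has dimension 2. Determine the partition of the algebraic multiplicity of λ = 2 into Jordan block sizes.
Block sizes for λ = 2: [3, 1]

Step 1 — from the characteristic polynomial, algebraic multiplicity of λ = 2 is 4. From dim ker(A − (2)·I) = 2, there are exactly 2 Jordan blocks for λ = 2.
Step 2 — from the minimal polynomial, the factor (x − 2)^3 tells us the largest block for λ = 2 has size 3.
Step 3 — with total size 4, 2 blocks, and largest block 3, the block sizes (in nonincreasing order) are [3, 1].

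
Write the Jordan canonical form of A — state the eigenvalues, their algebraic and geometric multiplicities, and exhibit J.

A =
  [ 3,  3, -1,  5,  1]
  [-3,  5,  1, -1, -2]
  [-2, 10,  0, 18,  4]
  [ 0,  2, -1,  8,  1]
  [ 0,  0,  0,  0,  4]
J_3(4) ⊕ J_2(4)

The characteristic polynomial is
  det(x·I − A) = x^5 - 20*x^4 + 160*x^3 - 640*x^2 + 1280*x - 1024 = (x - 4)^5

Eigenvalues and multiplicities (the geometric multiplicity of λ is n − rank(A − λI), which equals the number of Jordan blocks for λ):
  λ = 4: algebraic multiplicity = 5, geometric multiplicity = 2

Determining the block sizes for each eigenvalue:
  λ = 4: with am = 5 and gm = 2, the partition is not yet determined (e.g. several partitions of 5 into 2 parts exist). Let N = A − (4)·I. Computing rank(N^1) = 3, rank(N^2) = 1, rank(N^3) = 0; the number of blocks of size ≥ j is rank(N^{j−1}) − rank(N^j), giving [2, 2, 1]. So we have 1 block(s) of size 3, 1 block(s) of size 2 → block sizes [3, 2]

Assembling the blocks gives a Jordan form
J =
  [4, 1, 0, 0, 0]
  [0, 4, 1, 0, 0]
  [0, 0, 4, 0, 0]
  [0, 0, 0, 4, 1]
  [0, 0, 0, 0, 4]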